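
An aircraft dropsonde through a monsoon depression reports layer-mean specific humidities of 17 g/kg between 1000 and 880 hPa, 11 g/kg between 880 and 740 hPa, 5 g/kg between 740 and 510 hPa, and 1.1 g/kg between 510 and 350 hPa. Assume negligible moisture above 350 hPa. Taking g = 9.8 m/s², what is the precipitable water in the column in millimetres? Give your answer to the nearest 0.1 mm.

PW ≈ 50.1 mm

Precipitable water is the column-integrated vapour mass per unit area: PW = (1/g) Σ q̄ Δp, with q in kg/kg and Δp in Pa (1 kg/m² of water = 1 mm).
Layer 1000–880 hPa: Δp = 120 hPa = 12000 Pa, q̄ = 0.017 kg/kg → 0.017 × 12000 / 9.8 = 20.82 mm
Layer 880–740 hPa: Δp = 140 hPa = 14000 Pa, q̄ = 0.011 kg/kg → 0.011 × 14000 / 9.8 = 15.71 mm
Layer 740–510 hPa: Δp = 230 hPa = 23000 Pa, q̄ = 0.005 kg/kg → 0.005 × 23000 / 9.8 = 11.73 mm
Layer 510–350 hPa: Δp = 160 hPa = 16000 Pa, q̄ = 0.0011 kg/kg → 0.0011 × 16000 / 9.8 = 1.80 mm
PW = 20.82 + 15.71 + 11.73 + 1.80 = 50.06 ≈ 50.1 mm.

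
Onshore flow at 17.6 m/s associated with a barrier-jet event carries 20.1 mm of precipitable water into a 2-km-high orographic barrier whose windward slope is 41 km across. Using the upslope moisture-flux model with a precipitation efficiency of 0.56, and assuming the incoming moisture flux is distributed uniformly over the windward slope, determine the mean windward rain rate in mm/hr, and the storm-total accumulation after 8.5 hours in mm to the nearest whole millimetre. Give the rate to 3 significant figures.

Incoming column moisture flux per unit ridge length: F = V × PW = 17.6 × 20.1 = 353.76 mm·m/s.
Spread over the 41 km slope with efficiency ε = 0.56: R = ε·F/W = 0.56 × 353.76 / 41000 m = 4.832e-03 mm/s.
R = 4.832e-03 × 3600 = 17.4 mm/hr.
Over 8.5 h: total = 17.4 × 8.5 = 147.9 ≈ 148 mm.

R ≈ 17.4 mm/hr; total ≈ 148 mm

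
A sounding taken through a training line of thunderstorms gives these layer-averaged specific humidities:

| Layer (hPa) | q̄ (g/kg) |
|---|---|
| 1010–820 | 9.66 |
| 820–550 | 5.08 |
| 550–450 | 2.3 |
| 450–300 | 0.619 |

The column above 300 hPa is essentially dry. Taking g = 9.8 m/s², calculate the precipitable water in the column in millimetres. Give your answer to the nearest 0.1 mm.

PW ≈ 36.0 mm

Precipitable water is the column-integrated vapour mass per unit area: PW = (1/g) Σ q̄ Δp, with q in kg/kg and Δp in Pa (1 kg/m² of water = 1 mm).
Layer 1010–820 hPa: Δp = 190 hPa = 19000 Pa, q̄ = 0.00966 kg/kg → 0.00966 × 19000 / 9.8 = 18.73 mm
Layer 820–550 hPa: Δp = 270 hPa = 27000 Pa, q̄ = 0.00508 kg/kg → 0.00508 × 27000 / 9.8 = 14.00 mm
Layer 550–450 hPa: Δp = 100 hPa = 10000 Pa, q̄ = 0.0023 kg/kg → 0.0023 × 10000 / 9.8 = 2.35 mm
Layer 450–300 hPa: Δp = 150 hPa = 15000 Pa, q̄ = 0.000619 kg/kg → 0.000619 × 15000 / 9.8 = 0.95 mm
PW = 18.73 + 14.00 + 2.35 + 0.95 = 36.03 ≈ 36.0 mm.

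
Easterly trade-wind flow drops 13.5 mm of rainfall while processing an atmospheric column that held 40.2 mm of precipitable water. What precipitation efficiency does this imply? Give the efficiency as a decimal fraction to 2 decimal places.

ε ≈ 0.34

ε = rainfall / PW = 13.5 / 40.2 = 0.34.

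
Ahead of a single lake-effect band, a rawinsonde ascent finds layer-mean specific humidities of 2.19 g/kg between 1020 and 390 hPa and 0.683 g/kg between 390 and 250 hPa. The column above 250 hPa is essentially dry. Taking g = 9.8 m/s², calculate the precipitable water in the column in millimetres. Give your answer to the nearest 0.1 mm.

PW ≈ 15.1 mm

Precipitable water is the column-integrated vapour mass per unit area: PW = (1/g) Σ q̄ Δp, with q in kg/kg and Δp in Pa (1 kg/m² of water = 1 mm).
Layer 1020–390 hPa: Δp = 630 hPa = 63000 Pa, q̄ = 0.00219 kg/kg → 0.00219 × 63000 / 9.8 = 14.08 mm
Layer 390–250 hPa: Δp = 140 hPa = 14000 Pa, q̄ = 0.000683 kg/kg → 0.000683 × 14000 / 9.8 = 0.98 mm
PW = 14.08 + 0.98 = 15.06 ≈ 15.1 mm.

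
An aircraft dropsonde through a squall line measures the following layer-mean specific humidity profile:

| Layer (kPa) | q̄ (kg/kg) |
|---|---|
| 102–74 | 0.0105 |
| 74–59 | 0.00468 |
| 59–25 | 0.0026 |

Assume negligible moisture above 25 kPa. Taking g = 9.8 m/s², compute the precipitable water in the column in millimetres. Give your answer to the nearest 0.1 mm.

PW ≈ 46.2 mm

Precipitable water is the column-integrated vapour mass per unit area: PW = (1/g) Σ q̄ Δp, with q in kg/kg and Δp in Pa (1 kg/m² of water = 1 mm).
Layer 102–74 kPa: Δp = 280 hPa = 28000 Pa, q̄ = 0.0105 kg/kg → 0.0105 × 28000 / 9.8 = 30.00 mm
Layer 74–59 kPa: Δp = 150 hPa = 15000 Pa, q̄ = 0.00468 kg/kg → 0.00468 × 15000 / 9.8 = 7.16 mm
Layer 59–25 kPa: Δp = 340 hPa = 34000 Pa, q̄ = 0.0026 kg/kg → 0.0026 × 34000 / 9.8 = 9.02 mm
PW = 30.00 + 7.16 + 9.02 = 46.18 ≈ 46.2 mm.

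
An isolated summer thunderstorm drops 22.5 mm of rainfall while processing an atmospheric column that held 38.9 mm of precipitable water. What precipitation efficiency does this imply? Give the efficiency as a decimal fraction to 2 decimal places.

ε = rainfall / PW = 22.5 / 38.9 = 0.58.

ε ≈ 0.58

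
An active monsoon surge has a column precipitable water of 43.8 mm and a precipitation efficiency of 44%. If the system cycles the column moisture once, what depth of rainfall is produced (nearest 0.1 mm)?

Rainfall = ε × PW = 0.44 × 43.8 = 19.3 mm.

rainfall ≈ 19.3 mm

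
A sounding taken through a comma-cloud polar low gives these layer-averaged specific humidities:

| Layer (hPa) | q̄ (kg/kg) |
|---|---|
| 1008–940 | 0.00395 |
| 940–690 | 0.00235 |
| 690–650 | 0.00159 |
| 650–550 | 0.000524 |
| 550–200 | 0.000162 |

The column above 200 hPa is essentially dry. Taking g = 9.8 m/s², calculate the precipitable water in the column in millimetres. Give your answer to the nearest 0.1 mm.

Precipitable water is the column-integrated vapour mass per unit area: PW = (1/g) Σ q̄ Δp, with q in kg/kg and Δp in Pa (1 kg/m² of water = 1 mm).
Layer 1008–940 hPa: Δp = 68 hPa = 6800 Pa, q̄ = 0.00395 kg/kg → 0.00395 × 6800 / 9.8 = 2.74 mm
Layer 940–690 hPa: Δp = 250 hPa = 25000 Pa, q̄ = 0.00235 kg/kg → 0.00235 × 25000 / 9.8 = 5.99 mm
Layer 690–650 hPa: Δp = 40 hPa = 4000 Pa, q̄ = 0.00159 kg/kg → 0.00159 × 4000 / 9.8 = 0.65 mm
Layer 650–550 hPa: Δp = 100 hPa = 10000 Pa, q̄ = 0.000524 kg/kg → 0.000524 × 10000 / 9.8 = 0.53 mm
Layer 550–200 hPa: Δp = 350 hPa = 35000 Pa, q̄ = 0.000162 kg/kg → 0.000162 × 35000 / 9.8 = 0.58 mm
PW = 2.74 + 5.99 + 0.65 + 0.53 + 0.58 = 10.49 ≈ 10.5 mm.

PW ≈ 10.5 mm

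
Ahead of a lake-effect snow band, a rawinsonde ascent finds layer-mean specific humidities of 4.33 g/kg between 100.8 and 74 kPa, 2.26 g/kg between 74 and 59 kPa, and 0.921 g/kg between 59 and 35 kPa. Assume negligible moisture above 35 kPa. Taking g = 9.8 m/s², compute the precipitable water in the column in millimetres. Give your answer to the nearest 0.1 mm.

Precipitable water is the column-integrated vapour mass per unit area: PW = (1/g) Σ q̄ Δp, with q in kg/kg and Δp in Pa (1 kg/m² of water = 1 mm).
Layer 100.8–74 kPa: Δp = 268 hPa = 26800 Pa, q̄ = 0.00433 kg/kg → 0.00433 × 26800 / 9.8 = 11.84 mm
Layer 74–59 kPa: Δp = 150 hPa = 15000 Pa, q̄ = 0.00226 kg/kg → 0.00226 × 15000 / 9.8 = 3.46 mm
Layer 59–35 kPa: Δp = 240 hPa = 24000 Pa, q̄ = 0.000921 kg/kg → 0.000921 × 24000 / 9.8 = 2.26 mm
PW = 11.84 + 3.46 + 2.26 = 17.56 ≈ 17.6 mm.

PW ≈ 17.6 mm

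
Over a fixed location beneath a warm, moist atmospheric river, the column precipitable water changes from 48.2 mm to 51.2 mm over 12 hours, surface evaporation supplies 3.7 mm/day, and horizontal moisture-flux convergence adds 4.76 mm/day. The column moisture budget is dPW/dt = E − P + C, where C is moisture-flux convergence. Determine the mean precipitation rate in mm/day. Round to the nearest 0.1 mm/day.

dPW/dt = (51.2 − 48.2) mm / (12/24 day) = +6.000 mm/day.
P = E + C − dPW/dt = 3.7 + (4.76) − (+6.000) = 2.5 mm/day.

P ≈ 2.5 mm/day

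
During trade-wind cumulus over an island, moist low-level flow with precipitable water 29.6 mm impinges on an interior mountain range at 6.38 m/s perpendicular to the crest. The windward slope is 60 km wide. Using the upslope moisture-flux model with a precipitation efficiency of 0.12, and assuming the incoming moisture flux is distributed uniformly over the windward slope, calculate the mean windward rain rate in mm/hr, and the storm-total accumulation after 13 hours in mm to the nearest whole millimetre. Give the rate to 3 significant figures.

R ≈ 1.36 mm/hr; total ≈ 18 mm

Incoming column moisture flux per unit ridge length: F = V × PW = 6.38 × 29.6 = 188.848 mm·m/s.
Spread over the 60 km slope with efficiency ε = 0.12: R = ε·F/W = 0.12 × 188.848 / 60000 m = 3.777e-04 mm/s.
R = 3.777e-04 × 3600 = 1.36 mm/hr.
Over 13 h: total = 1.36 × 13 = 17.68 ≈ 18 mm.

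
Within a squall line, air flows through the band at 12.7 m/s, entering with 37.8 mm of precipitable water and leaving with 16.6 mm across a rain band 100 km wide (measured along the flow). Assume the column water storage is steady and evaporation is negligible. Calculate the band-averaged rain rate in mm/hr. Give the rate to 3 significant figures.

R ≈ 9.69 mm/hr

Column moisture flux per unit crosswind length is F = V × PW.
Inflow: F_in = 12.7 × 37.8 = 480.06 mm·m/s
Outflow: F_out = 12.7 × 16.6 = 210.82 mm·m/s
Steady-state rate R = (F_in − F_out)/L = (480.06 − 210.82) / 100000 m = 2.692e-03 mm/s.
R = 2.692e-03 × 3600 = 9.69 mm/hr.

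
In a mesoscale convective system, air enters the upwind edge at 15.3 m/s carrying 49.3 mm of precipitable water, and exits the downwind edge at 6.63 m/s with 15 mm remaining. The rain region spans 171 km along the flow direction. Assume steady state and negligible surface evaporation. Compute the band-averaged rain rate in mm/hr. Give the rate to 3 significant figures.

R ≈ 13.8 mm/hr

Column moisture flux per unit crosswind length is F = V × PW.
Inflow: F_in = 15.3 × 49.3 = 754.29 mm·m/s
Outflow: F_out = 6.63 × 15 = 99.45 mm·m/s
Steady-state rate R = (F_in − F_out)/L = (754.29 − 99.45) / 171000 m = 3.829e-03 mm/s.
R = 3.829e-03 × 3600 = 13.8 mm/hr.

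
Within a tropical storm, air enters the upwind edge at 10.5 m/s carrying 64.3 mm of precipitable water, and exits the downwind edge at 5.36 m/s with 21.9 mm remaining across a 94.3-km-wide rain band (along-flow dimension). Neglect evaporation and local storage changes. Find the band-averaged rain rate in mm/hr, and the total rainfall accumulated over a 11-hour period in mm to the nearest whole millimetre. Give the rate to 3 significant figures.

R ≈ 21.3 mm/hr; total ≈ 234 mm

Column moisture flux per unit crosswind length is F = V × PW.
Inflow: F_in = 10.5 × 64.3 = 675.15 mm·m/s
Outflow: F_out = 5.36 × 21.9 = 117.384 mm·m/s
Steady-state rate R = (F_in − F_out)/L = (675.15 − 117.384) / 94300 m = 5.915e-03 mm/s.
R = 5.915e-03 × 3600 = 21.3 mm/hr.
Over 11 h: total = 21.3 × 11 = 234.3 ≈ 234 mm.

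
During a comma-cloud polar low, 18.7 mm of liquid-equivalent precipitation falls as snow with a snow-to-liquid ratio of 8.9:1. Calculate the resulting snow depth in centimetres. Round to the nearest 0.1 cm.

snow depth ≈ 16.6 cm

Snow depth = liquid × ratio = 18.7 mm × 8.9 = 166.43 mm = 16.6 cm.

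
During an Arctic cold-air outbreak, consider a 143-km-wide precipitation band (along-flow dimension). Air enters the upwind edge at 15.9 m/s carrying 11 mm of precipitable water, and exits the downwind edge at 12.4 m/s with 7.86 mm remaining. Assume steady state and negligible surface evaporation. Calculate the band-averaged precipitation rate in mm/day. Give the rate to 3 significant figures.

Column moisture flux per unit crosswind length is F = V × PW.
Inflow: F_in = 15.9 × 11 = 174.9 mm·m/s
Outflow: F_out = 12.4 × 7.86 = 97.464 mm·m/s
Steady-state rate R = (F_in − F_out)/L = (174.9 − 97.464) / 143000 m = 5.415e-04 mm/s.
R = 5.415e-04 × 3600 × 24 = 46.8 mm/day.

R ≈ 46.8 mm/day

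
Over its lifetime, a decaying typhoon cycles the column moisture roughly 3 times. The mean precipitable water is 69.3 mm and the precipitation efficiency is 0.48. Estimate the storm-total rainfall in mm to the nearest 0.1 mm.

rainfall ≈ 99.8 mm

Each cycle deposits ε × PW = 0.48 × 69.3 = 33.264 mm.
Over 3 cycles: 3 × 33.264 = 99.8 mm.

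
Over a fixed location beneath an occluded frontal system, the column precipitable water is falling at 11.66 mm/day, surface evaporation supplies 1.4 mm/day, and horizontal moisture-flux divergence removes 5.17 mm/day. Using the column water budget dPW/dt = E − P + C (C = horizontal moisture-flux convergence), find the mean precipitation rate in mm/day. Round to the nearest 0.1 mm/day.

P ≈ 7.9 mm/day

dPW/dt = -11.66 mm/day.
P = E + C − dPW/dt = 1.4 + (-5.17) − (-11.66) = 7.9 mm/day.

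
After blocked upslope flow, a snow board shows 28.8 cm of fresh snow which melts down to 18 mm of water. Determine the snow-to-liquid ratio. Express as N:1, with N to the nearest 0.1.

Ratio = snow depth / SWE = 288 mm / 18 mm = 16.0, i.e. 16.0:1.

ratio ≈ 16.0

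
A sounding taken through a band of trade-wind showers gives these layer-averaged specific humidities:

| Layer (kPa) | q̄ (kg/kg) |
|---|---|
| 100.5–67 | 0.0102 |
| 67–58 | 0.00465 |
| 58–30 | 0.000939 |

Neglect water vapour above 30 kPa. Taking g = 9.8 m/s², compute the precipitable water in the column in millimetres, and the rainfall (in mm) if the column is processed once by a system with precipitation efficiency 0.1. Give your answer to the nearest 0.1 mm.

Precipitable water is the column-integrated vapour mass per unit area: PW = (1/g) Σ q̄ Δp, with q in kg/kg and Δp in Pa (1 kg/m² of water = 1 mm).
Layer 100.5–67 kPa: Δp = 335 hPa = 33500 Pa, q̄ = 0.0102 kg/kg → 0.0102 × 33500 / 9.8 = 34.87 mm
Layer 67–58 kPa: Δp = 90 hPa = 9000 Pa, q̄ = 0.00465 kg/kg → 0.00465 × 9000 / 9.8 = 4.27 mm
Layer 58–30 kPa: Δp = 280 hPa = 28000 Pa, q̄ = 0.000939 kg/kg → 0.000939 × 28000 / 9.8 = 2.68 mm
PW = 34.87 + 4.27 + 2.68 = 41.82 ≈ 41.8 mm.
Rainfall = ε × PW = 0.1 × 41.8 = 4.2 mm.

PW ≈ 41.8 mm; rainfall ≈ 4.2 mm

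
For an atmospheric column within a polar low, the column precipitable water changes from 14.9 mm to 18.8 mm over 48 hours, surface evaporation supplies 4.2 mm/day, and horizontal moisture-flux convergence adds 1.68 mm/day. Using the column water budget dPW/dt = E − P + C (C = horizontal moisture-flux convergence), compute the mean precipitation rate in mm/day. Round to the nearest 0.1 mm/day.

dPW/dt = (18.8 − 14.9) mm / (48/24 day) = +1.950 mm/day.
P = E + C − dPW/dt = 4.2 + (1.68) − (+1.950) = 3.9 mm/day.

P ≈ 3.9 mm/day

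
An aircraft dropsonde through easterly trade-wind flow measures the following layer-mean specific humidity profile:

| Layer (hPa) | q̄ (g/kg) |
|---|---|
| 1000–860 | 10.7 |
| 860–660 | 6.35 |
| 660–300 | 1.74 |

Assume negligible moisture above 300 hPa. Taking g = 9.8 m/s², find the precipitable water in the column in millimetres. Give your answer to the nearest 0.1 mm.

PW ≈ 34.6 mm

Precipitable water is the column-integrated vapour mass per unit area: PW = (1/g) Σ q̄ Δp, with q in kg/kg and Δp in Pa (1 kg/m² of water = 1 mm).
Layer 1000–860 hPa: Δp = 140 hPa = 14000 Pa, q̄ = 0.0107 kg/kg → 0.0107 × 14000 / 9.8 = 15.29 mm
Layer 860–660 hPa: Δp = 200 hPa = 20000 Pa, q̄ = 0.00635 kg/kg → 0.00635 × 20000 / 9.8 = 12.96 mm
Layer 660–300 hPa: Δp = 360 hPa = 36000 Pa, q̄ = 0.00174 kg/kg → 0.00174 × 36000 / 9.8 = 6.39 mm
PW = 15.29 + 12.96 + 6.39 = 34.64 ≈ 34.6 mm.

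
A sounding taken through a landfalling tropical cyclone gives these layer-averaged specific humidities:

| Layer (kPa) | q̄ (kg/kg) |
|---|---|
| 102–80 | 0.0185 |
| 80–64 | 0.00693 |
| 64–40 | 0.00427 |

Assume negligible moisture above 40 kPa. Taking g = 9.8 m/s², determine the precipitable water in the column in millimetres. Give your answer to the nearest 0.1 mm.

PW ≈ 63.3 mm

Precipitable water is the column-integrated vapour mass per unit area: PW = (1/g) Σ q̄ Δp, with q in kg/kg and Δp in Pa (1 kg/m² of water = 1 mm).
Layer 102–80 kPa: Δp = 220 hPa = 22000 Pa, q̄ = 0.0185 kg/kg → 0.0185 × 22000 / 9.8 = 41.53 mm
Layer 80–64 kPa: Δp = 160 hPa = 16000 Pa, q̄ = 0.00693 kg/kg → 0.00693 × 16000 / 9.8 = 11.31 mm
Layer 64–40 kPa: Δp = 240 hPa = 24000 Pa, q̄ = 0.00427 kg/kg → 0.00427 × 24000 / 9.8 = 10.46 mm
PW = 41.53 + 11.31 + 10.46 = 63.30 ≈ 63.3 mm.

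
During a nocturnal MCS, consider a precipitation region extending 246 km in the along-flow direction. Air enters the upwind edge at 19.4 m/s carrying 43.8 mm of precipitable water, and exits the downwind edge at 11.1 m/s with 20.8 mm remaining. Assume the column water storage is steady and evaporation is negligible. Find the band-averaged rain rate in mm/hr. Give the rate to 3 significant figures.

Column moisture flux per unit crosswind length is F = V × PW.
Inflow: F_in = 19.4 × 43.8 = 849.72 mm·m/s
Outflow: F_out = 11.1 × 20.8 = 230.88 mm·m/s
Steady-state rate R = (F_in − F_out)/L = (849.72 − 230.88) / 246000 m = 2.516e-03 mm/s.
R = 2.516e-03 × 3600 = 9.06 mm/hr.

R ≈ 9.06 mm/hr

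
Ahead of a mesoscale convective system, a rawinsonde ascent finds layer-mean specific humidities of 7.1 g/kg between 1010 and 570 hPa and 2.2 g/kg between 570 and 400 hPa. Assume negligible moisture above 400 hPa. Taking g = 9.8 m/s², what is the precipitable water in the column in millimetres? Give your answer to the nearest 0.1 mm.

PW ≈ 35.7 mm

Precipitable water is the column-integrated vapour mass per unit area: PW = (1/g) Σ q̄ Δp, with q in kg/kg and Δp in Pa (1 kg/m² of water = 1 mm).
Layer 1010–570 hPa: Δp = 440 hPa = 44000 Pa, q̄ = 0.0071 kg/kg → 0.0071 × 44000 / 9.8 = 31.88 mm
Layer 570–400 hPa: Δp = 170 hPa = 17000 Pa, q̄ = 0.0022 kg/kg → 0.0022 × 17000 / 9.8 = 3.82 mm
PW = 31.88 + 3.82 = 35.70 ≈ 35.7 mm.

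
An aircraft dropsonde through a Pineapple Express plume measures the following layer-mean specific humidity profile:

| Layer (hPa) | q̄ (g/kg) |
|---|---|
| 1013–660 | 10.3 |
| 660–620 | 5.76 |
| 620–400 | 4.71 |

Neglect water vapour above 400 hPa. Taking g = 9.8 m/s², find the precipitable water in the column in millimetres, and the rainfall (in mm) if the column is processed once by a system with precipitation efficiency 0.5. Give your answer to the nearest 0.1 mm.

Precipitable water is the column-integrated vapour mass per unit area: PW = (1/g) Σ q̄ Δp, with q in kg/kg and Δp in Pa (1 kg/m² of water = 1 mm).
Layer 1013–660 hPa: Δp = 353 hPa = 35300 Pa, q̄ = 0.0103 kg/kg → 0.0103 × 35300 / 9.8 = 37.10 mm
Layer 660–620 hPa: Δp = 40 hPa = 4000 Pa, q̄ = 0.00576 kg/kg → 0.00576 × 4000 / 9.8 = 2.35 mm
Layer 620–400 hPa: Δp = 220 hPa = 22000 Pa, q̄ = 0.00471 kg/kg → 0.00471 × 22000 / 9.8 = 10.57 mm
PW = 37.10 + 2.35 + 10.57 = 50.02 ≈ 50.0 mm.
Rainfall = ε × PW = 0.5 × 50.0 = 25.0 mm.

PW ≈ 50.0 mm; rainfall ≈ 25.0 mm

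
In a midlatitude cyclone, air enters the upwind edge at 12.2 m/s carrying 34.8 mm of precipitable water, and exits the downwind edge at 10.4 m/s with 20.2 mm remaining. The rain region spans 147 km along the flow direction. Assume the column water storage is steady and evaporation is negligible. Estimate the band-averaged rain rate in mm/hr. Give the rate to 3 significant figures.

R ≈ 5.25 mm/hr

Column moisture flux per unit crosswind length is F = V × PW.
Inflow: F_in = 12.2 × 34.8 = 424.56 mm·m/s
Outflow: F_out = 10.4 × 20.2 = 210.08 mm·m/s
Steady-state rate R = (F_in − F_out)/L = (424.56 − 210.08) / 147000 m = 1.459e-03 mm/s.
R = 1.459e-03 × 3600 = 5.25 mm/hr.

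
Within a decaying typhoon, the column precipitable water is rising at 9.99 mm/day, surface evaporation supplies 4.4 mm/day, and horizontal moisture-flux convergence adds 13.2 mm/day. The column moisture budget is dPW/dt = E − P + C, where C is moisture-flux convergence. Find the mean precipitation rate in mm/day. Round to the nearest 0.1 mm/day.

dPW/dt = +9.99 mm/day.
P = E + C − dPW/dt = 4.4 + (13.2) − (+9.99) = 7.6 mm/day.

P ≈ 7.6 mm/day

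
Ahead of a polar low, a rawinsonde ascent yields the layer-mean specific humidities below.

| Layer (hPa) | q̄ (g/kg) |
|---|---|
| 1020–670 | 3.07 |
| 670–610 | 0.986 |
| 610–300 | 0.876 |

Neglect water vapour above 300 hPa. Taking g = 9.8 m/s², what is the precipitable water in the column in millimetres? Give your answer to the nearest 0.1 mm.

PW ≈ 14.3 mm

Precipitable water is the column-integrated vapour mass per unit area: PW = (1/g) Σ q̄ Δp, with q in kg/kg and Δp in Pa (1 kg/m² of water = 1 mm).
Layer 1020–670 hPa: Δp = 350 hPa = 35000 Pa, q̄ = 0.00307 kg/kg → 0.00307 × 35000 / 9.8 = 10.96 mm
Layer 670–610 hPa: Δp = 60 hPa = 6000 Pa, q̄ = 0.000986 kg/kg → 0.000986 × 6000 / 9.8 = 0.60 mm
Layer 610–300 hPa: Δp = 310 hPa = 31000 Pa, q̄ = 0.000876 kg/kg → 0.000876 × 31000 / 9.8 = 2.77 mm
PW = 10.96 + 0.60 + 2.77 = 14.33 ≈ 14.3 mm.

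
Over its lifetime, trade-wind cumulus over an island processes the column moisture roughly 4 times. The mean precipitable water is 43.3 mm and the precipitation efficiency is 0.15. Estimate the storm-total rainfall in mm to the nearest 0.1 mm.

Each cycle deposits ε × PW = 0.15 × 43.3 = 6.495 mm.
Over 4 cycles: 4 × 6.495 = 26.0 mm.

rainfall ≈ 26.0 mm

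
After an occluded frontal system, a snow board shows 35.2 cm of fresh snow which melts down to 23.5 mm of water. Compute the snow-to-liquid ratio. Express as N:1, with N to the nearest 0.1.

ratio ≈ 15.0

Ratio = snow depth / SWE = 352 mm / 23.5 mm = 15.0, i.e. 15.0:1.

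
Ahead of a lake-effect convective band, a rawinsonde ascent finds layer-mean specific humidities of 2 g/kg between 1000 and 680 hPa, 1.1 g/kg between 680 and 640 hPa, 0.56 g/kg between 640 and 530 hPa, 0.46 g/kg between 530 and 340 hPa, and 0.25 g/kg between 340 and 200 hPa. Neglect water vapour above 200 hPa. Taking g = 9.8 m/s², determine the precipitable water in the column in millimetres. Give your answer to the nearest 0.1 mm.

PW ≈ 8.9 mm

Precipitable water is the column-integrated vapour mass per unit area: PW = (1/g) Σ q̄ Δp, with q in kg/kg and Δp in Pa (1 kg/m² of water = 1 mm).
Layer 1000–680 hPa: Δp = 320 hPa = 32000 Pa, q̄ = 0.002 kg/kg → 0.002 × 32000 / 9.8 = 6.53 mm
Layer 680–640 hPa: Δp = 40 hPa = 4000 Pa, q̄ = 0.0011 kg/kg → 0.0011 × 4000 / 9.8 = 0.45 mm
Layer 640–530 hPa: Δp = 110 hPa = 11000 Pa, q̄ = 0.00056 kg/kg → 0.00056 × 11000 / 9.8 = 0.63 mm
Layer 530–340 hPa: Δp = 190 hPa = 19000 Pa, q̄ = 0.00046 kg/kg → 0.00046 × 19000 / 9.8 = 0.89 mm
Layer 340–200 hPa: Δp = 140 hPa = 14000 Pa, q̄ = 0.00025 kg/kg → 0.00025 × 14000 / 9.8 = 0.36 mm
PW = 6.53 + 0.45 + 0.63 + 0.89 + 0.36 = 8.86 ≈ 8.9 mm.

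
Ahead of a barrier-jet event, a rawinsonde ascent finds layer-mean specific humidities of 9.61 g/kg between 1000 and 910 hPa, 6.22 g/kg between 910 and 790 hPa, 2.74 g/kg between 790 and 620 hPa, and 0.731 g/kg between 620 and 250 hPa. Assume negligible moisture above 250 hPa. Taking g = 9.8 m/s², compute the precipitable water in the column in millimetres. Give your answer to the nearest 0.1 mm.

Precipitable water is the column-integrated vapour mass per unit area: PW = (1/g) Σ q̄ Δp, with q in kg/kg and Δp in Pa (1 kg/m² of water = 1 mm).
Layer 1000–910 hPa: Δp = 90 hPa = 9000 Pa, q̄ = 0.00961 kg/kg → 0.00961 × 9000 / 9.8 = 8.83 mm
Layer 910–790 hPa: Δp = 120 hPa = 12000 Pa, q̄ = 0.00622 kg/kg → 0.00622 × 12000 / 9.8 = 7.62 mm
Layer 790–620 hPa: Δp = 170 hPa = 17000 Pa, q̄ = 0.00274 kg/kg → 0.00274 × 17000 / 9.8 = 4.75 mm
Layer 620–250 hPa: Δp = 370 hPa = 37000 Pa, q̄ = 0.000731 kg/kg → 0.000731 × 37000 / 9.8 = 2.76 mm
PW = 8.83 + 7.62 + 4.75 + 2.76 = 23.96 ≈ 24.0 mm.

PW ≈ 24.0 mm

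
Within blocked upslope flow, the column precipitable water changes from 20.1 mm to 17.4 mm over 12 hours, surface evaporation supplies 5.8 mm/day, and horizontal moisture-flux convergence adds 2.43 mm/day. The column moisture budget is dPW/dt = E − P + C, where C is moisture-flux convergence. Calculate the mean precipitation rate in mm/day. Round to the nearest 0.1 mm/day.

P ≈ 13.6 mm/day

dPW/dt = (17.4 − 20.1) mm / (12/24 day) = -5.400 mm/day.
P = E + C − dPW/dt = 5.8 + (2.43) − (-5.400) = 13.6 mm/day.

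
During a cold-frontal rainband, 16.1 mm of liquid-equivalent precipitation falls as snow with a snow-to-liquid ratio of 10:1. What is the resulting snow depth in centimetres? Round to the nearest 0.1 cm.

Snow depth = liquid × ratio = 16.1 mm × 10 = 161 mm = 16.1 cm.

snow depth ≈ 16.1 cm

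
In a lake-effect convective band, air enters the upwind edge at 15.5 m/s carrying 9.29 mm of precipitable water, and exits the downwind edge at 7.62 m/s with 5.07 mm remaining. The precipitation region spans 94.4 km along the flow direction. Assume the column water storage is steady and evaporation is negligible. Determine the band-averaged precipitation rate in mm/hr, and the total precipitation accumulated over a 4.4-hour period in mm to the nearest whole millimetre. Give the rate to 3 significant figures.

Column moisture flux per unit crosswind length is F = V × PW.
Inflow: F_in = 15.5 × 9.29 = 143.995 mm·m/s
Outflow: F_out = 7.62 × 5.07 = 38.6334 mm·m/s
Steady-state rate R = (F_in − F_out)/L = (143.995 − 38.6334) / 94400 m = 1.116e-03 mm/s.
R = 1.116e-03 × 3600 = 4.02 mm/hr.
Over 4.4 h: total = 4.02 × 4.4 = 17.688 ≈ 18 mm.

R ≈ 4.02 mm/hr; total ≈ 18 mm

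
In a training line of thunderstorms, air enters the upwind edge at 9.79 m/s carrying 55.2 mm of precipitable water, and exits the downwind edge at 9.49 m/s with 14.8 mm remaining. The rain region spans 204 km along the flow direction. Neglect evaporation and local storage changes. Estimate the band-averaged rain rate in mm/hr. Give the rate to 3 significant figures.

Column moisture flux per unit crosswind length is F = V × PW.
Inflow: F_in = 9.79 × 55.2 = 540.408 mm·m/s
Outflow: F_out = 9.49 × 14.8 = 140.452 mm·m/s
Steady-state rate R = (F_in − F_out)/L = (540.408 − 140.452) / 204000 m = 1.961e-03 mm/s.
R = 1.961e-03 × 3600 = 7.06 mm/hr.

R ≈ 7.06 mm/hr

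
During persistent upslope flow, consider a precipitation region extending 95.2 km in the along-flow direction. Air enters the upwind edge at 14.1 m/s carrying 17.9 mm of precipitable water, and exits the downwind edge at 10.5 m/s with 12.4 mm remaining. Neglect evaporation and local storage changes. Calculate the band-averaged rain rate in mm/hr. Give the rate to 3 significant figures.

R ≈ 4.62 mm/hr

Column moisture flux per unit crosswind length is F = V × PW.
Inflow: F_in = 14.1 × 17.9 = 252.39 mm·m/s
Outflow: F_out = 10.5 × 12.4 = 130.2 mm·m/s
Steady-state rate R = (F_in − F_out)/L = (252.39 − 130.2) / 95200 m = 1.284e-03 mm/s.
R = 1.284e-03 × 3600 = 4.62 mm/hr.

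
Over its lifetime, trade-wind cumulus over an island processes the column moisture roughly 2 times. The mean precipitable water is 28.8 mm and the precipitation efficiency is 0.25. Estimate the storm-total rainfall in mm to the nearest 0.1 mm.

Each cycle deposits ε × PW = 0.25 × 28.8 = 7.2 mm.
Over 2 cycles: 2 × 7.2 = 14.4 mm.

rainfall ≈ 14.4 mm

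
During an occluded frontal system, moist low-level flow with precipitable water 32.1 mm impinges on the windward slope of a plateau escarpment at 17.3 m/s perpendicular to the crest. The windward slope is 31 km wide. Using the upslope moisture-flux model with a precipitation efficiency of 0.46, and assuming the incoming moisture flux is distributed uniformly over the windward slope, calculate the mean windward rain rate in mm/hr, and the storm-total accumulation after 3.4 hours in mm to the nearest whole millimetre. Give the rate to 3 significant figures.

Incoming column moisture flux per unit ridge length: F = V × PW = 17.3 × 32.1 = 555.33 mm·m/s.
Spread over the 31 km slope with efficiency ε = 0.46: R = ε·F/W = 0.46 × 555.33 / 31000 m = 8.240e-03 mm/s.
R = 8.240e-03 × 3600 = 29.7 mm/hr.
Over 3.4 h: total = 29.7 × 3.4 = 100.98 ≈ 101 mm.

R ≈ 29.7 mm/hr; total ≈ 101 mm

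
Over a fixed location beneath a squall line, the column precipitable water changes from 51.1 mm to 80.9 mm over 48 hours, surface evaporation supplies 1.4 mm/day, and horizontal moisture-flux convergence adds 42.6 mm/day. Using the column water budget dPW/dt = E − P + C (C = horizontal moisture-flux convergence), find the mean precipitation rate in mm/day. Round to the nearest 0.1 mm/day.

P ≈ 29.1 mm/day

dPW/dt = (80.9 − 51.1) mm / (48/24 day) = +14.900 mm/day.
P = E + C − dPW/dt = 1.4 + (42.6) − (+14.900) = 29.1 mm/day.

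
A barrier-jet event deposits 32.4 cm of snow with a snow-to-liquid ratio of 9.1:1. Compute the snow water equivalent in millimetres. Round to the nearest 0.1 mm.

SWE = snow depth / ratio = 32.4 cm / 9.1 = 3.560 cm = 35.6 mm.

SWE ≈ 35.6 mm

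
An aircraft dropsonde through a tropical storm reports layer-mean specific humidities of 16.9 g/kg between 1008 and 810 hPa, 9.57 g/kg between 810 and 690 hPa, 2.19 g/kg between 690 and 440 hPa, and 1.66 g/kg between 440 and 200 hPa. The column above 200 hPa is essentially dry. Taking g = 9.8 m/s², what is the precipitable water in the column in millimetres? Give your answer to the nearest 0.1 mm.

Precipitable water is the column-integrated vapour mass per unit area: PW = (1/g) Σ q̄ Δp, with q in kg/kg and Δp in Pa (1 kg/m² of water = 1 mm).
Layer 1008–810 hPa: Δp = 198 hPa = 19800 Pa, q̄ = 0.0169 kg/kg → 0.0169 × 19800 / 9.8 = 34.14 mm
Layer 810–690 hPa: Δp = 120 hPa = 12000 Pa, q̄ = 0.00957 kg/kg → 0.00957 × 12000 / 9.8 = 11.72 mm
Layer 690–440 hPa: Δp = 250 hPa = 25000 Pa, q̄ = 0.00219 kg/kg → 0.00219 × 25000 / 9.8 = 5.59 mm
Layer 440–200 hPa: Δp = 240 hPa = 24000 Pa, q̄ = 0.00166 kg/kg → 0.00166 × 24000 / 9.8 = 4.07 mm
PW = 34.14 + 11.72 + 5.59 + 4.07 = 55.52 ≈ 55.5 mm.

PW ≈ 55.5 mm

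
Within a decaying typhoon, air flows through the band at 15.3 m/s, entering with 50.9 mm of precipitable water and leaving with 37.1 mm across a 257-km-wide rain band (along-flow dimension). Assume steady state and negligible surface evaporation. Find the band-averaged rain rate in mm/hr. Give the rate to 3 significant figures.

Column moisture flux per unit crosswind length is F = V × PW.
Inflow: F_in = 15.3 × 50.9 = 778.77 mm·m/s
Outflow: F_out = 15.3 × 37.1 = 567.63 mm·m/s
Steady-state rate R = (F_in − F_out)/L = (778.77 − 567.63) / 257000 m = 8.216e-04 mm/s.
R = 8.216e-04 × 3600 = 2.96 mm/hr.

R ≈ 2.96 mm/hr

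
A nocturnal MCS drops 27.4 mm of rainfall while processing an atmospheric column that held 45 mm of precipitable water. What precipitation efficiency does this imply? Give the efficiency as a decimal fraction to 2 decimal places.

ε ≈ 0.61

ε = rainfall / PW = 27.4 / 45 = 0.61.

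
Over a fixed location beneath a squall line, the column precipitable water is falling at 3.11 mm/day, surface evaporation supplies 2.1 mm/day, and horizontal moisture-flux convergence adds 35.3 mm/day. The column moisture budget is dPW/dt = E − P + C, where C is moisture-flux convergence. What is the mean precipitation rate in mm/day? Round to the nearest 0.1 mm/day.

dPW/dt = -3.11 mm/day.
P = E + C − dPW/dt = 2.1 + (35.3) − (-3.11) = 40.5 mm/day.

P ≈ 40.5 mm/day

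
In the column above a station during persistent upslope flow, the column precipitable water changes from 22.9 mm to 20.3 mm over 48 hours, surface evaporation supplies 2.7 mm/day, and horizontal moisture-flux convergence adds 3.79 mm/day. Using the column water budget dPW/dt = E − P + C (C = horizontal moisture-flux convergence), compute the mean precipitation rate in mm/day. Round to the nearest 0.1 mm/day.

dPW/dt = (20.3 − 22.9) mm / (48/24 day) = -1.300 mm/day.
P = E + C − dPW/dt = 2.7 + (3.79) − (-1.300) = 7.8 mm/day.

P ≈ 7.8 mm/day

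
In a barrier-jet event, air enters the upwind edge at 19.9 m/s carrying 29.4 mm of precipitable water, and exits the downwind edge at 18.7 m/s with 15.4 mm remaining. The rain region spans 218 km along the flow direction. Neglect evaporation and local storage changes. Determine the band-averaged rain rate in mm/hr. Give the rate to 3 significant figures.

R ≈ 4.91 mm/hr

Column moisture flux per unit crosswind length is F = V × PW.
Inflow: F_in = 19.9 × 29.4 = 585.06 mm·m/s
Outflow: F_out = 18.7 × 15.4 = 287.98 mm·m/s
Steady-state rate R = (F_in − F_out)/L = (585.06 − 287.98) / 218000 m = 1.363e-03 mm/s.
R = 1.363e-03 × 3600 = 4.91 mm/hr.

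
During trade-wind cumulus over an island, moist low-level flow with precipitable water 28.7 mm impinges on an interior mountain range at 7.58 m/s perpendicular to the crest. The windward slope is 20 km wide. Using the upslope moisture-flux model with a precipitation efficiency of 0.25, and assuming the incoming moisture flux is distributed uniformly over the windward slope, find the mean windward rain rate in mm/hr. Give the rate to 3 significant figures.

Incoming column moisture flux per unit ridge length: F = V × PW = 7.58 × 28.7 = 217.546 mm·m/s.
Spread over the 20 km slope with efficiency ε = 0.25: R = ε·F/W = 0.25 × 217.546 / 20000 m = 2.719e-03 mm/s.
R = 2.719e-03 × 3600 = 9.79 mm/hr.

R ≈ 9.79 mm/hr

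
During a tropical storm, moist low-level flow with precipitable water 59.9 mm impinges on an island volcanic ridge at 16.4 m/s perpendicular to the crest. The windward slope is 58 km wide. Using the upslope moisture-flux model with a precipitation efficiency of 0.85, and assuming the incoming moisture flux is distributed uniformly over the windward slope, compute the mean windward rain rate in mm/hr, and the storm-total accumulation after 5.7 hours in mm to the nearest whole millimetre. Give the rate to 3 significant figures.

R ≈ 51.8 mm/hr; total ≈ 295 mm

Incoming column moisture flux per unit ridge length: F = V × PW = 16.4 × 59.9 = 982.36 mm·m/s.
Spread over the 58 km slope with efficiency ε = 0.85: R = ε·F/W = 0.85 × 982.36 / 58000 m = 1.440e-02 mm/s.
R = 1.440e-02 × 3600 = 51.8 mm/hr.
Over 5.7 h: total = 51.8 × 5.7 = 295.26 ≈ 295 mm.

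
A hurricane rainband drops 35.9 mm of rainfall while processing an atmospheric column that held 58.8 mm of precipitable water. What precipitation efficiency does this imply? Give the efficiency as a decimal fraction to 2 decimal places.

ε ≈ 0.61

ε = rainfall / PW = 35.9 / 58.8 = 0.61.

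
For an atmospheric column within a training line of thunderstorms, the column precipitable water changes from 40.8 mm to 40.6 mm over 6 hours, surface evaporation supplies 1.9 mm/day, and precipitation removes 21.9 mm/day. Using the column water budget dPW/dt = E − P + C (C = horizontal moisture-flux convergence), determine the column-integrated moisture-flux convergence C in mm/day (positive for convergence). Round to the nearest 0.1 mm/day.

C ≈ 19.2 mm/day

dPW/dt = (40.6 − 40.8) mm / (6/24 day) = -0.800 mm/day.
C = dPW/dt − E + P = (-0.800) − 1.9 + 21.9 = 19.2 mm/day.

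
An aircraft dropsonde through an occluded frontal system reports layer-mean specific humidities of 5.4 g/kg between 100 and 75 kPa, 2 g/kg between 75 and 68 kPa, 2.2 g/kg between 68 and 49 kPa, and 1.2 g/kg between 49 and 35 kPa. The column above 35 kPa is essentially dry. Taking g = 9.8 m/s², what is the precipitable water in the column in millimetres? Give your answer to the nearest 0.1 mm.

Precipitable water is the column-integrated vapour mass per unit area: PW = (1/g) Σ q̄ Δp, with q in kg/kg and Δp in Pa (1 kg/m² of water = 1 mm).
Layer 100–75 kPa: Δp = 250 hPa = 25000 Pa, q̄ = 0.0054 kg/kg → 0.0054 × 25000 / 9.8 = 13.78 mm
Layer 75–68 kPa: Δp = 70 hPa = 7000 Pa, q̄ = 0.002 kg/kg → 0.002 × 7000 / 9.8 = 1.43 mm
Layer 68–49 kPa: Δp = 190 hPa = 19000 Pa, q̄ = 0.0022 kg/kg → 0.0022 × 19000 / 9.8 = 4.27 mm
Layer 49–35 kPa: Δp = 140 hPa = 14000 Pa, q̄ = 0.0012 kg/kg → 0.0012 × 14000 / 9.8 = 1.71 mm
PW = 13.78 + 1.43 + 4.27 + 1.71 = 21.19 ≈ 21.2 mm.

PW ≈ 21.2 mm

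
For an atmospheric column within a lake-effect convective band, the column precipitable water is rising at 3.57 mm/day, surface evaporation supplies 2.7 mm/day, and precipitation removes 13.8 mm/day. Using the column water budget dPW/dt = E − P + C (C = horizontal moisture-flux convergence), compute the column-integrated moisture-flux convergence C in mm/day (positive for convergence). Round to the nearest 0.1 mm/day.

C ≈ 14.7 mm/day

dPW/dt = +3.57 mm/day.
C = dPW/dt − E + P = (+3.57) − 2.7 + 13.8 = 14.7 mm/day.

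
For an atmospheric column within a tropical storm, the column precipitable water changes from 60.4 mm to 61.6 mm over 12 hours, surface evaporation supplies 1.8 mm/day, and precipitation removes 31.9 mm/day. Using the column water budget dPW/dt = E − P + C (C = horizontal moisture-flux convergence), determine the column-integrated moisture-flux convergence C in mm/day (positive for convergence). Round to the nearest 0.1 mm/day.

C ≈ 32.5 mm/day

dPW/dt = (61.6 − 60.4) mm / (12/24 day) = +2.400 mm/day.
C = dPW/dt − E + P = (+2.400) − 1.8 + 31.9 = 32.5 mm/day.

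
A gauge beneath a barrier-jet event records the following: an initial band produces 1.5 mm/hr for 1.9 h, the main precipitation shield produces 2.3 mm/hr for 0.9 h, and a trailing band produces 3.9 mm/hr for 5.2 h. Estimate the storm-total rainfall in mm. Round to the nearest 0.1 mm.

Total = Σ Rᵢ Δtᵢ = 1.5 × 1.9 + 2.3 × 0.9 + 3.9 × 5.2
      = 2.85 + 2.07 + 20.28 = 25.2 mm.

total ≈ 25.2 mm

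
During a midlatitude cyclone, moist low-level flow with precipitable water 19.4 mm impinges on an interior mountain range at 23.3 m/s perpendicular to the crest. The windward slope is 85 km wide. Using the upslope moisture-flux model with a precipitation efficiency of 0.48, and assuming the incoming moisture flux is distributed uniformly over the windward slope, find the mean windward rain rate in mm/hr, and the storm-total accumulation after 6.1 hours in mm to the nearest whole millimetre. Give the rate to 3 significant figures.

R ≈ 9.19 mm/hr; total ≈ 56 mm

Incoming column moisture flux per unit ridge length: F = V × PW = 23.3 × 19.4 = 452.02 mm·m/s.
Spread over the 85 km slope with efficiency ε = 0.48: R = ε·F/W = 0.48 × 452.02 / 85000 m = 2.553e-03 mm/s.
R = 2.553e-03 × 3600 = 9.19 mm/hr.
Over 6.1 h: total = 9.19 × 6.1 = 56.059 ≈ 56 mm.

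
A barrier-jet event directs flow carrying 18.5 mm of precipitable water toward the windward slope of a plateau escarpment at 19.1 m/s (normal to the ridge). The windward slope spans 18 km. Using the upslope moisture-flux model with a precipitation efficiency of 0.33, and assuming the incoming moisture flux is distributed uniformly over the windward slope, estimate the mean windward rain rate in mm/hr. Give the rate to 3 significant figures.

R ≈ 23.3 mm/hr

Incoming column moisture flux per unit ridge length: F = V × PW = 19.1 × 18.5 = 353.35 mm·m/s.
Spread over the 18 km slope with efficiency ε = 0.33: R = ε·F/W = 0.33 × 353.35 / 18000 m = 6.478e-03 mm/s.
R = 6.478e-03 × 3600 = 23.3 mm/hr.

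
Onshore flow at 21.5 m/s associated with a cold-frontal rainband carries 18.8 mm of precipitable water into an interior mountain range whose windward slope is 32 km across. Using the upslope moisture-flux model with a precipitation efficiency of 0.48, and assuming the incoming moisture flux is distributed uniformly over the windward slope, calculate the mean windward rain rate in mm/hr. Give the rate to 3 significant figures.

Incoming column moisture flux per unit ridge length: F = V × PW = 21.5 × 18.8 = 404.2 mm·m/s.
Spread over the 32 km slope with efficiency ε = 0.48: R = ε·F/W = 0.48 × 404.2 / 32000 m = 6.063e-03 mm/s.
R = 6.063e-03 × 3600 = 21.8 mm/hr.

R ≈ 21.8 mm/hr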